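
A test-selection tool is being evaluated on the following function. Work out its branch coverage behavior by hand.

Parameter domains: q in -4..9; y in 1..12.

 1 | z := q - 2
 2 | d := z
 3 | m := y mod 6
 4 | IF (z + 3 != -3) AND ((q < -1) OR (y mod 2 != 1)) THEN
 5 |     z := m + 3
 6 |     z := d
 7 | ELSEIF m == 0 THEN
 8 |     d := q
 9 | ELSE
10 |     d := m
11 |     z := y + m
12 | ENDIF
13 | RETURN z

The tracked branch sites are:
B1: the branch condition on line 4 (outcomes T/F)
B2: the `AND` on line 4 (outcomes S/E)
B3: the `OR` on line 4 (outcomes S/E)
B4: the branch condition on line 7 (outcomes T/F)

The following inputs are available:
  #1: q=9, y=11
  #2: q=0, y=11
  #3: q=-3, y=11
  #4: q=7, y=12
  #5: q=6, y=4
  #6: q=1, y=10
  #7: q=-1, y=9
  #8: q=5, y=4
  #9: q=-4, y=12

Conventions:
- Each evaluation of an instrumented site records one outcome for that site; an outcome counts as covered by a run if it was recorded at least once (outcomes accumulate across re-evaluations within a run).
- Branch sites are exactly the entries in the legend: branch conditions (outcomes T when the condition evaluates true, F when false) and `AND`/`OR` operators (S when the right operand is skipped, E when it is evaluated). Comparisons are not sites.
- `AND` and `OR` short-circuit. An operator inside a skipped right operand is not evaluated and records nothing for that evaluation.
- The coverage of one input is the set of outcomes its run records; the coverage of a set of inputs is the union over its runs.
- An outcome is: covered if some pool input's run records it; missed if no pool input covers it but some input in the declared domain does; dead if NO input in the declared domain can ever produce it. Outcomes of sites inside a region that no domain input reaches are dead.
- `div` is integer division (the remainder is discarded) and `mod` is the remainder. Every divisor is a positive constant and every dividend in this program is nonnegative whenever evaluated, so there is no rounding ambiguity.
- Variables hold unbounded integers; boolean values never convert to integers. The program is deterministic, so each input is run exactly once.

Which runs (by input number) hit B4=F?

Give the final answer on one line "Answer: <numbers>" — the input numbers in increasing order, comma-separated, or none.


input #1 (q=9, y=11): produces B4=F
input #2 (q=0, y=11): produces B4=F
input #3 (q=-3, y=11): does not produce B4=F
input #4 (q=7, y=12): does not produce B4=F
input #5 (q=6, y=4): does not produce B4=F
input #6 (q=1, y=10): does not produce B4=F
input #7 (q=-1, y=9): produces B4=F
input #8 (q=5, y=4): does not produce B4=F
input #9 (q=-4, y=12): does not produce B4=F
Answer: 1, 2, 7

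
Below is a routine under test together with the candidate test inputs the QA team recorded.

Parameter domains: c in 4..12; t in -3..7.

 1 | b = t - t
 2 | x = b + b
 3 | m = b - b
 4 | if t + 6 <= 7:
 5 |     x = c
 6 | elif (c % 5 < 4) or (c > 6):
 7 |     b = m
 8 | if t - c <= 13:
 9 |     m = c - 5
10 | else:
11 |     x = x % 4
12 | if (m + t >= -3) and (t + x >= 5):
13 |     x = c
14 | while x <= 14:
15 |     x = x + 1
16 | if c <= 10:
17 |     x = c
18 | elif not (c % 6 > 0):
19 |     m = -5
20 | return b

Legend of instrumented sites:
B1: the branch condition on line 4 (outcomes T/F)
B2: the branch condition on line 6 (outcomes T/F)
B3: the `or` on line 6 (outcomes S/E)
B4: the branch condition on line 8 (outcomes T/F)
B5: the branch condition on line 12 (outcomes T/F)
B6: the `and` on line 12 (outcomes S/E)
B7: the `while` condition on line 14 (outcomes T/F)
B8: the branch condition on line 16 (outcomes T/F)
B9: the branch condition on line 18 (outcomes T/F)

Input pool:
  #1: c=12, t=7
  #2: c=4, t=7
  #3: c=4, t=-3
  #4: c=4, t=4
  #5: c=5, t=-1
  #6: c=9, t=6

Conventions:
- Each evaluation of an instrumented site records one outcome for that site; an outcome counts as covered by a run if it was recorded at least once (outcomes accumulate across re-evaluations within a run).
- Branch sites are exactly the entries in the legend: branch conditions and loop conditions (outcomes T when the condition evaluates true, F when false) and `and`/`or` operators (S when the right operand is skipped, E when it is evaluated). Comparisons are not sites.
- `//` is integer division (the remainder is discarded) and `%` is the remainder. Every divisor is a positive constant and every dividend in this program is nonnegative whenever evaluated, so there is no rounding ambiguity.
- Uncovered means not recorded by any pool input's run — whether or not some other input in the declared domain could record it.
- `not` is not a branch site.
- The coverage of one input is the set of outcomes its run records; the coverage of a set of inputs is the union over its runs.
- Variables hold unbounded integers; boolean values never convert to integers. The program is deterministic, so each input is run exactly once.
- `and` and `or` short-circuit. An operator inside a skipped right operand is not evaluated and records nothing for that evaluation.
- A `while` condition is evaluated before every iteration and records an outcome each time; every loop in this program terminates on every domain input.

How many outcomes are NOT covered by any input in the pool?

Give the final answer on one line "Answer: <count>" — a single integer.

#1 (c=12, t=7) -> B1->F, B3->S, B2->T, B4->T, B6->E, B5->T, B7->T, B7->T, B7->T, B7->F, B8->F, B9->T; covered: B1=F, B2=T, B3=S, B4=T, B5=T, B6=E, B7=T, B7=F, B8=F, B9=T
#2 (c=4, t=7) -> B1->F, B3->E, B2->F, B4->T, B6->E, B5->T, B7->T, B7->T, B7->T, B7->T, B7->T, B7->T, B7->T, B7->T, ...; covered: B1=F, B2=F, B3=E, B4=T, B5=T, B6=E, B7=T, B7=F, B8=T
#3 (c=4, t=-3) -> B1->T, B4->T, B6->S, B5->F, B7->T, B7->T, B7->T, B7->T, B7->T, B7->T, B7->T, B7->T, B7->T, B7->T, ...; covered: B1=T, B4=T, B5=F, B6=S, B7=T, B7=F, B8=T
#4 (c=4, t=4) -> B1->F, B3->E, B2->F, B4->T, B6->E, B5->F, B7->T, B7->T, B7->T, B7->T, B7->T, B7->T, B7->T, B7->T, ...; covered: B1=F, B2=F, B3=E, B4=T, B5=F, B6=E, B7=T, B7=F, B8=T
#5 (c=5, t=-1) -> B1->T, B4->T, B6->E, B5->F, B7->T, B7->T, B7->T, B7->T, B7->T, B7->T, B7->T, B7->T, B7->T, B7->T, ...; covered: B1=T, B4=T, B5=F, B6=E, B7=T, B7=F, B8=T
#6 (c=9, t=6) -> B1->F, B3->E, B2->T, B4->T, B6->E, B5->T, B7->T, B7->T, B7->T, B7->T, B7->T, B7->T, B7->F, B8->T; covered: B1=F, B2=T, B3=E, B4=T, B5=T, B6=E, B7=T, B7=F, B8=T
union over the pool: B1=T, B1=F, B2=T, B2=F, B3=S, B3=E, B4=T, B5=T, B5=F, B6=S, B6=E, B7=T, B7=F, B8=T, B8=F, B9=T
uncovered (2 of 18): B4=F, B9=F

Answer: 2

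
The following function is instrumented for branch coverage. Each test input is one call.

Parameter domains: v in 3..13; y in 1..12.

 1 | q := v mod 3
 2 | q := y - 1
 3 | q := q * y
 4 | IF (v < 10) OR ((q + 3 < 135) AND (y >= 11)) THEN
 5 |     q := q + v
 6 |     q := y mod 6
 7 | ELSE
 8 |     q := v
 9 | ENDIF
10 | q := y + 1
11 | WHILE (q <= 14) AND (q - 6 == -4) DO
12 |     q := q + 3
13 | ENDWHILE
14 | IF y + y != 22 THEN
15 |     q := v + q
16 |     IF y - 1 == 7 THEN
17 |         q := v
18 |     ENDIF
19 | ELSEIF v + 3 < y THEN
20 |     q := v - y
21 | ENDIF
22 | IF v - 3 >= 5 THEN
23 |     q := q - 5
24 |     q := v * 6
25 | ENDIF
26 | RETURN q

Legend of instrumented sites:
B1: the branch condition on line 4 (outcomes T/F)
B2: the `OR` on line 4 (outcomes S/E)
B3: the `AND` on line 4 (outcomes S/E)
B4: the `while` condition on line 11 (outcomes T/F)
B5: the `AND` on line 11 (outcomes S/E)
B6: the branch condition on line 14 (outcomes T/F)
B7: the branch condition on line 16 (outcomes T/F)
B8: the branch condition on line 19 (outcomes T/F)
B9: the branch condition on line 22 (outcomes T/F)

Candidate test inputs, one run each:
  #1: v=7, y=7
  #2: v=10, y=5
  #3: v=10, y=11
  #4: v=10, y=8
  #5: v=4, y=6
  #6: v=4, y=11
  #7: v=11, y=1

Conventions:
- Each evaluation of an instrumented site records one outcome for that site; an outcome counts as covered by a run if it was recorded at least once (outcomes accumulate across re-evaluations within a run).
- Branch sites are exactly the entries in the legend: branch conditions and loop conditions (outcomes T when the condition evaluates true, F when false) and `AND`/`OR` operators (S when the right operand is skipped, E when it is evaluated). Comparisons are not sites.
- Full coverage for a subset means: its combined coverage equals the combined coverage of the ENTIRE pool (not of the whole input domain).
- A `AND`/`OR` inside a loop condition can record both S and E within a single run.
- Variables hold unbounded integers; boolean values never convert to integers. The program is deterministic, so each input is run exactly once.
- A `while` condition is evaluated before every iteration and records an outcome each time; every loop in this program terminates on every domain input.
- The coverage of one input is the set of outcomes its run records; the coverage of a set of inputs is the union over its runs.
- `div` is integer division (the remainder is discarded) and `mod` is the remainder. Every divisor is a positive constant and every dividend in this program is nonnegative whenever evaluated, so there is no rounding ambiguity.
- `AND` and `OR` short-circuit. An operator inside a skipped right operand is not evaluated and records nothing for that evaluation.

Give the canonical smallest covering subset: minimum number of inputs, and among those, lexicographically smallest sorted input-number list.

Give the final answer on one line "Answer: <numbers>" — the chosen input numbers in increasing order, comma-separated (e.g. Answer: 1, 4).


run #1 (v=7, y=7) runs B2->S, B1->T, B5->E, B4->F, B6->T, B7->F, B9->F; records B1=T, B2=S, B4=F, B5=E, B6=T, B7=F, B9=F
run #2 (v=10, y=5) runs B2->E, B3->E, B1->F, B5->E, B4->F, B6->T, B7->F, B9->T; records B1=F, B2=E, B3=E, B4=F, B5=E, B6=T, B7=F, B9=T
run #3 (v=10, y=11) runs B2->E, B3->E, B1->T, B5->E, B4->F, B6->F, B8->F, B9->T; records B1=T, B2=E, B3=E, B4=F, B5=E, B6=F, B8=F, B9=T
run #4 (v=10, y=8) runs B2->E, B3->E, B1->F, B5->E, B4->F, B6->T, B7->T, B9->T; records B1=F, B2=E, B3=E, B4=F, B5=E, B6=T, B7=T, B9=T
run #5 (v=4, y=6) runs B2->S, B1->T, B5->E, B4->F, B6->T, B7->F, B9->F; records B1=T, B2=S, B4=F, B5=E, B6=T, B7=F, B9=F
run #6 (v=4, y=11) runs B2->S, B1->T, B5->E, B4->F, B6->F, B8->T, B9->F; records B1=T, B2=S, B4=F, B5=E, B6=F, B8=T, B9=F
run #7 (v=11, y=1) runs B2->E, B3->E, B1->F, B5->E, B4->T, B5->E, B4->F, B6->T, B7->F, B9->T; records B1=F, B2=E, B3=E, B4=T, B4=F, B5=E, B6=T, B7=F, B9=T
together the pool reaches 16 outcomes: B1=T, B1=F, B2=S, B2=E, B3=E, B4=T, B4=F, B5=E, B6=T, B6=F, B7=T, B7=F, B8=T, B8=F, B9=T, B9=F
every size-1 subset falls short of the 16 outcomes (best: 9/16)
every size-2 subset falls short of the 16 outcomes (best: 14/16)
every size-3 subset falls short of the 16 outcomes (best: 15/16)
inputs {3, 4, 6, 7} (size 4) cover everything; no size-4 subset with a lexicographically smaller index list covers all 16
Answer: 3, 4, 6, 7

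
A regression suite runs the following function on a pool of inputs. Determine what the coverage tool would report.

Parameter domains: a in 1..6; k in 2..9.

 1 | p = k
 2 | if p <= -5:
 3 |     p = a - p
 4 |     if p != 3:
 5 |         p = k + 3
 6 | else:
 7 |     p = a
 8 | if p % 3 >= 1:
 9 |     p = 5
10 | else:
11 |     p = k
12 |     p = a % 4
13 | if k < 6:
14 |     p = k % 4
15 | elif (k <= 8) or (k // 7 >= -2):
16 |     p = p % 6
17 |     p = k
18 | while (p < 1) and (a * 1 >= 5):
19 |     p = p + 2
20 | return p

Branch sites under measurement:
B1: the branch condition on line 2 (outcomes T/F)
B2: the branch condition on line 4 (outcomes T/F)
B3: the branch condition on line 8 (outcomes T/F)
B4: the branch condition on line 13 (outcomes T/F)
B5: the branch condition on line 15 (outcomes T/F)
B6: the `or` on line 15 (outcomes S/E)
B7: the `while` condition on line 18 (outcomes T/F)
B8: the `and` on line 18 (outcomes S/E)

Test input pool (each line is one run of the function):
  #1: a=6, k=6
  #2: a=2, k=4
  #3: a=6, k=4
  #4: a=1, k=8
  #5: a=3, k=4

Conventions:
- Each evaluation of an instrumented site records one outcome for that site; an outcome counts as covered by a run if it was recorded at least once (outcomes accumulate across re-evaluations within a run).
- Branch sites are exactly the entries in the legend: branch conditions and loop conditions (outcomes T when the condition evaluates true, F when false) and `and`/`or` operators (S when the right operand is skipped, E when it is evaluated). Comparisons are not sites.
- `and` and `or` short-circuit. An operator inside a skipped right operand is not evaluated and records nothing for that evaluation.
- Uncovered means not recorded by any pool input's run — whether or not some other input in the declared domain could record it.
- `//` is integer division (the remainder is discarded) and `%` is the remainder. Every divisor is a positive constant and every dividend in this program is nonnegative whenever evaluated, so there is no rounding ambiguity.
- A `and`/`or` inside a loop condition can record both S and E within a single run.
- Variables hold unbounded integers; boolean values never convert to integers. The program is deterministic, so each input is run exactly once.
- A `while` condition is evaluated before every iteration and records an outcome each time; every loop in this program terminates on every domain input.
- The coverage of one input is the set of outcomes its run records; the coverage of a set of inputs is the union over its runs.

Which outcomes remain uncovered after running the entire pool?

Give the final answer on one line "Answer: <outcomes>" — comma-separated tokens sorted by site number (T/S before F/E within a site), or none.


#1 (a=6, k=6) -> covered: B1=F, B3=F, B4=F, B5=T, B6=S, B7=F, B8=S
#2 (a=2, k=4) -> covered: B1=F, B3=T, B4=T, B7=F, B8=E
#3 (a=6, k=4) -> covered: B1=F, B3=F, B4=T, B7=T, B7=F, B8=S, B8=E
#4 (a=1, k=8) -> covered: B1=F, B3=T, B4=F, B5=T, B6=S, B7=F, B8=S
#5 (a=3, k=4) -> covered: B1=F, B3=F, B4=T, B7=F, B8=E
union over the pool: B1=F, B3=T, B3=F, B4=T, B4=F, B5=T, B6=S, B7=T, B7=F, B8=S, B8=E
uncovered (5 of 16): B1=T, B2=T, B2=F, B5=F, B6=E
Answer: B1=T, B2=T, B2=F, B5=F, B6=E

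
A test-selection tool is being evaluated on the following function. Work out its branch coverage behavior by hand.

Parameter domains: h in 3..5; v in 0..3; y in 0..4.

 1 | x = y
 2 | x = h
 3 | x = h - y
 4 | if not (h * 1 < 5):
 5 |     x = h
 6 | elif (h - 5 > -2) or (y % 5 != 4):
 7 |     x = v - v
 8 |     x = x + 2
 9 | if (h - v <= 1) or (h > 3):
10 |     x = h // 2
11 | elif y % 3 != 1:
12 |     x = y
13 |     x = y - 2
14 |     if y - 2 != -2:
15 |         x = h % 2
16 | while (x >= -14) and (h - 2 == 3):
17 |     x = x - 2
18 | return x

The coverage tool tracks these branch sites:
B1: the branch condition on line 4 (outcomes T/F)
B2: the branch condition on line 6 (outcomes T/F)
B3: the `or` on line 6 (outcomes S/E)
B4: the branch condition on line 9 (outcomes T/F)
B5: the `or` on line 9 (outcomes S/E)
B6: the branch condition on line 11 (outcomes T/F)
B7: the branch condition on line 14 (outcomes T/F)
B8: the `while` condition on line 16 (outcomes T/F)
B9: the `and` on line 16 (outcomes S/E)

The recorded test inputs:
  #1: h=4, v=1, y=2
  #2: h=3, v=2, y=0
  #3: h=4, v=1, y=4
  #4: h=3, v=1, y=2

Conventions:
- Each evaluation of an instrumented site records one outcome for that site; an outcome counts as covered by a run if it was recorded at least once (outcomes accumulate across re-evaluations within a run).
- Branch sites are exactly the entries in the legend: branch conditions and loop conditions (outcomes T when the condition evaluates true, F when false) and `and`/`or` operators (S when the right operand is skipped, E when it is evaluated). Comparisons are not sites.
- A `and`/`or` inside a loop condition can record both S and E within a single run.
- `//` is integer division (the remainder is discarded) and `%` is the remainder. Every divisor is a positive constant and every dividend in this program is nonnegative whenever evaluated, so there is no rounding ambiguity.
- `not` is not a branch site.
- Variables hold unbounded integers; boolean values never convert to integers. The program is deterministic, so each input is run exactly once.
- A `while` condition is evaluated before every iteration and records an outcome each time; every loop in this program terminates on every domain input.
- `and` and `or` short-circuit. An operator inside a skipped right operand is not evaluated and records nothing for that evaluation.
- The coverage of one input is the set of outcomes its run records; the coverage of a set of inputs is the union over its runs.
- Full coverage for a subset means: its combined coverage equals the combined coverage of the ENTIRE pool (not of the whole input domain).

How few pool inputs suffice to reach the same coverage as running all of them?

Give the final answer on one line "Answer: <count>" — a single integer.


test 1 (h=4, v=1, y=2) fires B1->F, B3->S, B2->T, B5->E, B4->T, B9->E, B8->F; hits B1=F, B2=T, B3=S, B4=T, B5=E, B8=F, B9=E
test 2 (h=3, v=2, y=0) fires B1->F, B3->E, B2->T, B5->S, B4->T, B9->E, B8->F; hits B1=F, B2=T, B3=E, B4=T, B5=S, B8=F, B9=E
test 3 (h=4, v=1, y=4) fires B1->F, B3->S, B2->T, B5->E, B4->T, B9->E, B8->F; hits B1=F, B2=T, B3=S, B4=T, B5=E, B8=F, B9=E
test 4 (h=3, v=1, y=2) fires B1->F, B3->E, B2->T, B5->E, B4->F, B6->T, B7->T, B9->E, B8->F; hits B1=F, B2=T, B3=E, B4=F, B5=E, B6=T, B7=T, B8=F, B9=E
the full pool covers 12 outcomes: B1=F, B2=T, B3=S, B3=E, B4=T, B4=F, B5=S, B5=E, B6=T, B7=T, B8=F, B9=E
size 1 is not enough: best union over all size-1 subsets is 9/12
size 2 is not enough: best union over all size-2 subsets is 11/12
inputs {1, 2, 4} (size 3) cover everything; no size-3 subset with a lexicographically smaller index list covers all 12
Answer: 3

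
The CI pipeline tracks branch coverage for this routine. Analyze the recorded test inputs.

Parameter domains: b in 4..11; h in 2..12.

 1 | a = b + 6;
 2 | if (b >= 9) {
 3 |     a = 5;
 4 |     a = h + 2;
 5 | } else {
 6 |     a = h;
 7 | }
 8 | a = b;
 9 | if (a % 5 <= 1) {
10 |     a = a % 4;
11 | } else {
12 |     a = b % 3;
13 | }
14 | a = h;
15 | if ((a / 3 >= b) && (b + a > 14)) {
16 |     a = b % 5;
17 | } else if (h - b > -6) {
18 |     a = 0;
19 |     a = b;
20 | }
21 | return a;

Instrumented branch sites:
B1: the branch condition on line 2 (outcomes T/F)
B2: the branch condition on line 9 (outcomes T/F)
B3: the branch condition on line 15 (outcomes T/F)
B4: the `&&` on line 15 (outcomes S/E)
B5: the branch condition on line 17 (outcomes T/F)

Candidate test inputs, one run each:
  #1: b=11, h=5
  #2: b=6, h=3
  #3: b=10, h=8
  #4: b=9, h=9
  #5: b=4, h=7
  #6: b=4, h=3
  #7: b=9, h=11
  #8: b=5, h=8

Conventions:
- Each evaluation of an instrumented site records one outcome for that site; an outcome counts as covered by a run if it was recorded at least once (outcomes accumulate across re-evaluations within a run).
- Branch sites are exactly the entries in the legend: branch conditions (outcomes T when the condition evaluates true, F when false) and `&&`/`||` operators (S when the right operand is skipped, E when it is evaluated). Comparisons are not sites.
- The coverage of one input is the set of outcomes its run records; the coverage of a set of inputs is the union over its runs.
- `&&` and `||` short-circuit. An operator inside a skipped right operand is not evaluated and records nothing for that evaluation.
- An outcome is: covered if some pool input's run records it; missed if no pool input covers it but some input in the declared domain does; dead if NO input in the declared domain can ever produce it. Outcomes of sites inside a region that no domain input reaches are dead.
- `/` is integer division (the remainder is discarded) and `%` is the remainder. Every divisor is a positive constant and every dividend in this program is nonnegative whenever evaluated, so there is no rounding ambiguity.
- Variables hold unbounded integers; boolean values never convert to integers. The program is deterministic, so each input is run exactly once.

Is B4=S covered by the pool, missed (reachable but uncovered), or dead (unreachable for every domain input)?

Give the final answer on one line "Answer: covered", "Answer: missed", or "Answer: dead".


B4=S is recorded by pool input(s) 1, 2, 3, 4, 5, 6, 7, 8 -> covered
Answer: covered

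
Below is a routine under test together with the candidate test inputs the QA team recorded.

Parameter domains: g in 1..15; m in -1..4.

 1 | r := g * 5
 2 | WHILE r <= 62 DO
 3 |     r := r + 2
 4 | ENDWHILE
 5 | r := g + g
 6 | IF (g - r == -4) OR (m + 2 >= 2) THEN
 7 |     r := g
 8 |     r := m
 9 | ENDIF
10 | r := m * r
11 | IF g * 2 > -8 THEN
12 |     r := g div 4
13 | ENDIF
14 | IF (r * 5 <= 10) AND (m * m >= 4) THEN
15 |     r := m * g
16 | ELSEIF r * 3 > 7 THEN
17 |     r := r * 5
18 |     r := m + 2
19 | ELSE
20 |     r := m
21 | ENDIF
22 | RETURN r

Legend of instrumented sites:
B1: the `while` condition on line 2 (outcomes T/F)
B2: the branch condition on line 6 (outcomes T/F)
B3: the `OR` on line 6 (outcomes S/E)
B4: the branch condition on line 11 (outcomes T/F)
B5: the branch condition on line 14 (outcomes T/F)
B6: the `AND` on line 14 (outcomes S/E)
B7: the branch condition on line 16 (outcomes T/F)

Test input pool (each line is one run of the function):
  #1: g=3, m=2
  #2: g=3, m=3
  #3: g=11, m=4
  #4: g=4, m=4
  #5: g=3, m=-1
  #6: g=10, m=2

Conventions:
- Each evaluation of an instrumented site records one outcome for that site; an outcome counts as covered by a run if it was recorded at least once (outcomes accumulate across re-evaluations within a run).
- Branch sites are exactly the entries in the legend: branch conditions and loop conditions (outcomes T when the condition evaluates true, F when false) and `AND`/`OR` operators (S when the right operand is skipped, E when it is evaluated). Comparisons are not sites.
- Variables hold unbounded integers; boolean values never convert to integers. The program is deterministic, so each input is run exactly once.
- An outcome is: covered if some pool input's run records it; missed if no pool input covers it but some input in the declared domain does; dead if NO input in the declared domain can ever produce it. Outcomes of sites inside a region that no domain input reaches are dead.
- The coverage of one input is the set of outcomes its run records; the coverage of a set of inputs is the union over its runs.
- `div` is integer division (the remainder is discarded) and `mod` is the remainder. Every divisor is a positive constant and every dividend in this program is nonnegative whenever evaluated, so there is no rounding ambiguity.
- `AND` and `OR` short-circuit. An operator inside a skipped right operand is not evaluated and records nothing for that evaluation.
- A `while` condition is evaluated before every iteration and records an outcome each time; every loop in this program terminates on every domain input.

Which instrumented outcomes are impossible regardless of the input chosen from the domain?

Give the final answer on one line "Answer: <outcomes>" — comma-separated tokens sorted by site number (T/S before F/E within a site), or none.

sweeping the full domain (90 inputs) for each outcome:
  B4=F: unreachable across the whole domain -> dead
  reachable outcomes have witnesses, e.g. B1=T (e.g. g=1, m=-1), B1=F (e.g. g=1, m=-1), B2=T (e.g. g=1, m=0), B2=F (e.g. g=1, m=-1)

Answer: B4=F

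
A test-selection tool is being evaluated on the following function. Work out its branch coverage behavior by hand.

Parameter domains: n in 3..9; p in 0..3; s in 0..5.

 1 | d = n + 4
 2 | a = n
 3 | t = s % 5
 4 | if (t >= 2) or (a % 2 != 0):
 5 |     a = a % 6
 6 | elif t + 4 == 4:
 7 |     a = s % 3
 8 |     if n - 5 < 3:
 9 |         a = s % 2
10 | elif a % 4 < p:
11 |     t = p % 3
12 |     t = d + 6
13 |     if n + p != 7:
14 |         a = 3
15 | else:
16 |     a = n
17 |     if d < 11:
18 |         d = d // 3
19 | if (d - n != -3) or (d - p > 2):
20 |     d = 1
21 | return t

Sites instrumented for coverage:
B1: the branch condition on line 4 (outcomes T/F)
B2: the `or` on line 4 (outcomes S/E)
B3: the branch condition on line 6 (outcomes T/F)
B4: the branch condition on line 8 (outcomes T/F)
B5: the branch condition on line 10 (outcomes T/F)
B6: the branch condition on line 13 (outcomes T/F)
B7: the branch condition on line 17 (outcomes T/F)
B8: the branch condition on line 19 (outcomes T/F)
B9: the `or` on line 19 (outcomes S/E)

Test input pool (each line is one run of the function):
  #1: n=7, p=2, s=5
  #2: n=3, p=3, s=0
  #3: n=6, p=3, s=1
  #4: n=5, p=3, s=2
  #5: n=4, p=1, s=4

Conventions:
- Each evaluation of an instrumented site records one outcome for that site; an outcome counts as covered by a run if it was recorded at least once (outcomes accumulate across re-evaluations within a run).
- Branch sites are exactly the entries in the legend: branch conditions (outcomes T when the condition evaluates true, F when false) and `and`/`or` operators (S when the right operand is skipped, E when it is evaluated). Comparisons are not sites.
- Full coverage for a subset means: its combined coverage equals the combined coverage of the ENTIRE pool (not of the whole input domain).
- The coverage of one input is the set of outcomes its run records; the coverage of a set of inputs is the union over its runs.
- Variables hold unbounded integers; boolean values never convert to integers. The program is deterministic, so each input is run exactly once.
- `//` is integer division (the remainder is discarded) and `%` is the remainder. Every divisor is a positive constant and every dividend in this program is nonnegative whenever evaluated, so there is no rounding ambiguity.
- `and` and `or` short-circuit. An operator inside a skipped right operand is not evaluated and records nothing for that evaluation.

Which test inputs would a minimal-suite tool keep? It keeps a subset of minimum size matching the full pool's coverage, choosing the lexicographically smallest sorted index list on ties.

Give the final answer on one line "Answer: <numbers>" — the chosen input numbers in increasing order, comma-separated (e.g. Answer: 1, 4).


input #1, n=7, p=2, s=5: events B2->E, B1->T, B9->S, B8->T; outcomes B1=T, B2=E, B8=T, B9=S
input #2, n=3, p=3, s=0: events B2->E, B1->T, B9->S, B8->T; outcomes B1=T, B2=E, B8=T, B9=S
input #3, n=6, p=3, s=1: events B2->E, B1->F, B3->F, B5->T, B6->T, B9->S, B8->T; outcomes B1=F, B2=E, B3=F, B5=T, B6=T, B8=T, B9=S
input #4, n=5, p=3, s=2: events B2->S, B1->T, B9->S, B8->T; outcomes B1=T, B2=S, B8=T, B9=S
input #5, n=4, p=1, s=4: events B2->S, B1->T, B9->S, B8->T; outcomes B1=T, B2=S, B8=T, B9=S
pool-wide coverage (9 outcomes): B1=T, B1=F, B2=S, B2=E, B3=F, B5=T, B6=T, B8=T, B9=S
checked all size-1 subsets: none covers 9 outcomes (max 7/9)
at size 2, {3, 4} reaches all 9 outcomes; every lexicographically earlier size-2 subset fails
Answer: 3, 4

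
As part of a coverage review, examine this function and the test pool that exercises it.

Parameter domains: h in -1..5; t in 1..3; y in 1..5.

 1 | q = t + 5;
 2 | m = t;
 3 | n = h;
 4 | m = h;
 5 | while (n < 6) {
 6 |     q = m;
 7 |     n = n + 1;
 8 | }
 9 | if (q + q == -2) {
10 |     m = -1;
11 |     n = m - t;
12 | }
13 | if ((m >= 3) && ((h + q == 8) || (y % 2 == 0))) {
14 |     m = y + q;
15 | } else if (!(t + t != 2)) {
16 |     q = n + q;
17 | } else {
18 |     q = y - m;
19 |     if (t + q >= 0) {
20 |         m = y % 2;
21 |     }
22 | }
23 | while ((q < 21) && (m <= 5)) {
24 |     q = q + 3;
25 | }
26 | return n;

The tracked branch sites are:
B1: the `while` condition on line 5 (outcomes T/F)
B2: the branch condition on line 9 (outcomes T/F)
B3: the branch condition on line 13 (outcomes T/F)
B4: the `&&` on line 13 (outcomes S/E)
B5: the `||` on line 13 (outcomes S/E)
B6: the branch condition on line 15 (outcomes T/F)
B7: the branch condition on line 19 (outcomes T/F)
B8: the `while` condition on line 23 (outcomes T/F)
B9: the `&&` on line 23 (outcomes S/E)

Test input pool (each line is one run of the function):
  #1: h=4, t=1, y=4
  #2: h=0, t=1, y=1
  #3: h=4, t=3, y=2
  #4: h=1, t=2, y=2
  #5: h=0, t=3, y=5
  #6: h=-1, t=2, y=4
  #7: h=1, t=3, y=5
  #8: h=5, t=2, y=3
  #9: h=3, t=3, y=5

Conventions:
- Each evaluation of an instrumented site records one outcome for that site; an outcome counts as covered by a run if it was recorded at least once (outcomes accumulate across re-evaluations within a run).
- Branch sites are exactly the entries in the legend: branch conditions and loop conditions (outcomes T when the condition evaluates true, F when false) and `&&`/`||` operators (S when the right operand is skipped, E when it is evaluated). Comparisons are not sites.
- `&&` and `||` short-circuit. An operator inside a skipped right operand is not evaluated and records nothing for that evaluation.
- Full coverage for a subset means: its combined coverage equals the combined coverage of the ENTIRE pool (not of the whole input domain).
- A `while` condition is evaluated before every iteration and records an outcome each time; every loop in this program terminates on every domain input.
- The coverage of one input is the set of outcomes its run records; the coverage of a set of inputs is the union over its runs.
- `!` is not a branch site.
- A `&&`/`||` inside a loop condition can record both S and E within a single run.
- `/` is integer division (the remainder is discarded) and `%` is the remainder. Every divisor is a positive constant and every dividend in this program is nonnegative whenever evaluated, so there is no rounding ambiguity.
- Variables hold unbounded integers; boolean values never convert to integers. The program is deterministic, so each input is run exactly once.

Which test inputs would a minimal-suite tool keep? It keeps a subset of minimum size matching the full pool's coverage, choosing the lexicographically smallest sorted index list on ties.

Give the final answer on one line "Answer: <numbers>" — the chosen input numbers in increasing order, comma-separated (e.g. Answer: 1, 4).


#1 (h=4, t=1, y=4) -> B1->T, B1->T, B1->F, B2->F, B4->E, B5->S, B3->T, B9->E, B8->F; covered: B1=T, B1=F, B2=F, B3=T, B4=E, B5=S, B8=F, B9=E
#2 (h=0, t=1, y=1) -> B1->T, B1->T, B1->T, B1->T, B1->T, B1->T, B1->F, B2->F, B4->S, B3->F, B6->T, B9->E, B8->T, B9->E, ...; covered: B1=T, B1=F, B2=F, B3=F, B4=S, B6=T, B8=T, B8=F, B9=S, B9=E
#3 (h=4, t=3, y=2) -> B1->T, B1->T, B1->F, B2->F, B4->E, B5->S, B3->T, B9->E, B8->F; covered: B1=T, B1=F, B2=F, B3=T, B4=E, B5=S, B8=F, B9=E
#4 (h=1, t=2, y=2) -> B1->T, B1->T, B1->T, B1->T, B1->T, B1->F, B2->F, B4->S, B3->F, B6->F, B7->T, B9->E, B8->T, B9->E, ...; covered: B1=T, B1=F, B2=F, B3=F, B4=S, B6=F, B7=T, B8=T, B8=F, B9=S, B9=E
#5 (h=0, t=3, y=5) -> B1->T, B1->T, B1->T, B1->T, B1->T, B1->T, B1->F, B2->F, B4->S, B3->F, B6->F, B7->T, B9->E, B8->T, ...; covered: B1=T, B1=F, B2=F, B3=F, B4=S, B6=F, B7=T, B8=T, B8=F, B9=S, B9=E
#6 (h=-1, t=2, y=4) -> B1->T, B1->T, B1->T, B1->T, B1->T, B1->T, B1->T, B1->F, B2->T, B4->S, B3->F, B6->F, B7->T, B9->E, ...; covered: B1=T, B1=F, B2=T, B3=F, B4=S, B6=F, B7=T, B8=T, B8=F, B9=S, B9=E
#7 (h=1, t=3, y=5) -> B1->T, B1->T, B1->T, B1->T, B1->T, B1->F, B2->F, B4->S, B3->F, B6->F, B7->T, B9->E, B8->T, B9->E, ...; covered: B1=T, B1=F, B2=F, B3=F, B4=S, B6=F, B7=T, B8=T, B8=F, B9=S, B9=E
#8 (h=5, t=2, y=3) -> B1->T, B1->F, B2->F, B4->E, B5->E, B3->F, B6->F, B7->T, B9->E, B8->T, B9->E, B8->T, B9->E, B8->T, ...; covered: B1=T, B1=F, B2=F, B3=F, B4=E, B5=E, B6=F, B7=T, B8=T, B8=F, B9=S, B9=E
#9 (h=3, t=3, y=5) -> B1->T, B1->T, B1->T, B1->F, B2->F, B4->E, B5->E, B3->F, B6->F, B7->T, B9->E, B8->T, B9->E, B8->T, ...; covered: B1=T, B1=F, B2=F, B3=F, B4=E, B5=E, B6=F, B7=T, B8=T, B8=F, B9=S, B9=E
the full pool covers 17 outcomes: B1=T, B1=F, B2=T, B2=F, B3=T, B3=F, B4=S, B4=E, B5=S, B5=E, B6=T, B6=F, B7=T, B8=T, B8=F, B9=S, B9=E
checked all size-1 subsets: none covers 17 outcomes (max 12/17)
checked all size-2 subsets: none covers 17 outcomes (max 15/17)
checked all size-3 subsets: none covers 17 outcomes (max 16/17)
at size 4, {1, 2, 6, 8} reaches all 17 outcomes; every lexicographically earlier size-4 subset fails
Answer: 1, 2, 6, 8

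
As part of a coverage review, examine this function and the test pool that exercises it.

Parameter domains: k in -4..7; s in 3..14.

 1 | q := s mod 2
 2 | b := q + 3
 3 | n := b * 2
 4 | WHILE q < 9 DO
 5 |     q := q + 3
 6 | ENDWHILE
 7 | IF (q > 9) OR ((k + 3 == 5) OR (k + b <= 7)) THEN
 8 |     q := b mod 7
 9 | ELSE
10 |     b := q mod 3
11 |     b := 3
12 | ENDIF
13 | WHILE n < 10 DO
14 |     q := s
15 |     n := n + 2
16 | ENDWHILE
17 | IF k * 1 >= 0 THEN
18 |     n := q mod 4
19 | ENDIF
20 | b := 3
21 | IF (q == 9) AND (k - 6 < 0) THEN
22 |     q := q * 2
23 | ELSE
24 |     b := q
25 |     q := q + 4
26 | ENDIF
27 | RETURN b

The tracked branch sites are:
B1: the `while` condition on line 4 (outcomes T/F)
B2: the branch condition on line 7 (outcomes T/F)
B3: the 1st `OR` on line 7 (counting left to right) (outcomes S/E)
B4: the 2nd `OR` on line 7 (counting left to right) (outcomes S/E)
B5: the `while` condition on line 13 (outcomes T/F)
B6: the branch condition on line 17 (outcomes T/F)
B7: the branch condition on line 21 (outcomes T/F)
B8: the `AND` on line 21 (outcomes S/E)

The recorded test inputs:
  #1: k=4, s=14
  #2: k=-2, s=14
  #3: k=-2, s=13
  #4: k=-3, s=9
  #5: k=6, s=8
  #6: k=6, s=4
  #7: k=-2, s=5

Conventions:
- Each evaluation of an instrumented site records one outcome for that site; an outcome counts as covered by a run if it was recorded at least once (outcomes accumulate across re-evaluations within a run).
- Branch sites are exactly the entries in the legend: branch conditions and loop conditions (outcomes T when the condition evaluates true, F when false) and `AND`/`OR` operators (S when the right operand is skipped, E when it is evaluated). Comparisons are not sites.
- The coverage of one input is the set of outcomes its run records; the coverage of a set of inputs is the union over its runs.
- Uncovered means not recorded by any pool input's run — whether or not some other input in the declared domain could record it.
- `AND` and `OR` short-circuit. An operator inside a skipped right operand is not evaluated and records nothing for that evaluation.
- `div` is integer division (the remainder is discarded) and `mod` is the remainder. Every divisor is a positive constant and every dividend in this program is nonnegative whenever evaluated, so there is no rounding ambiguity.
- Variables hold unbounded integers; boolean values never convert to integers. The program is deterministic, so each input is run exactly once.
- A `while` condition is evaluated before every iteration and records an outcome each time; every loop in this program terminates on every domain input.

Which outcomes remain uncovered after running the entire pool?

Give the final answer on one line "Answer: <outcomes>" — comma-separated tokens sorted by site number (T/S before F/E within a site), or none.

input #1 (k=4, s=14): events B1->T, B1->T, B1->T, B1->F, B3->E, B4->E, B2->T, B5->T, B5->T, B5->F, B6->T, B8->S, B7->F; covers B1=T, B1=F, B2=T, B3=E, B4=E, B5=T, B5=F, B6=T, B7=F, B8=S
input #2 (k=-2, s=14): events B1->T, B1->T, B1->T, B1->F, B3->E, B4->E, B2->T, B5->T, B5->T, B5->F, B6->F, B8->S, B7->F; covers B1=T, B1=F, B2=T, B3=E, B4=E, B5=T, B5=F, B6=F, B7=F, B8=S
input #3 (k=-2, s=13): events B1->T, B1->T, B1->T, B1->F, B3->S, B2->T, B5->T, B5->F, B6->F, B8->S, B7->F; covers B1=T, B1=F, B2=T, B3=S, B5=T, B5=F, B6=F, B7=F, B8=S
input #4 (k=-3, s=9): events B1->T, B1->T, B1->T, B1->F, B3->S, B2->T, B5->T, B5->F, B6->F, B8->E, B7->T; covers B1=T, B1=F, B2=T, B3=S, B5=T, B5=F, B6=F, B7=T, B8=E
input #5 (k=6, s=8): events B1->T, B1->T, B1->T, B1->F, B3->E, B4->E, B2->F, B5->T, B5->T, B5->F, B6->T, B8->S, B7->F; covers B1=T, B1=F, B2=F, B3=E, B4=E, B5=T, B5=F, B6=T, B7=F, B8=S
input #6 (k=6, s=4): events B1->T, B1->T, B1->T, B1->F, B3->E, B4->E, B2->F, B5->T, B5->T, B5->F, B6->T, B8->S, B7->F; covers B1=T, B1=F, B2=F, B3=E, B4=E, B5=T, B5=F, B6=T, B7=F, B8=S
input #7 (k=-2, s=5): events B1->T, B1->T, B1->T, B1->F, B3->S, B2->T, B5->T, B5->F, B6->F, B8->S, B7->F; covers B1=T, B1=F, B2=T, B3=S, B5=T, B5=F, B6=F, B7=F, B8=S
union over the pool: B1=T, B1=F, B2=T, B2=F, B3=S, B3=E, B4=E, B5=T, B5=F, B6=T, B6=F, B7=T, B7=F, B8=S, B8=E
uncovered (1 of 16): B4=S

Answer: B4=S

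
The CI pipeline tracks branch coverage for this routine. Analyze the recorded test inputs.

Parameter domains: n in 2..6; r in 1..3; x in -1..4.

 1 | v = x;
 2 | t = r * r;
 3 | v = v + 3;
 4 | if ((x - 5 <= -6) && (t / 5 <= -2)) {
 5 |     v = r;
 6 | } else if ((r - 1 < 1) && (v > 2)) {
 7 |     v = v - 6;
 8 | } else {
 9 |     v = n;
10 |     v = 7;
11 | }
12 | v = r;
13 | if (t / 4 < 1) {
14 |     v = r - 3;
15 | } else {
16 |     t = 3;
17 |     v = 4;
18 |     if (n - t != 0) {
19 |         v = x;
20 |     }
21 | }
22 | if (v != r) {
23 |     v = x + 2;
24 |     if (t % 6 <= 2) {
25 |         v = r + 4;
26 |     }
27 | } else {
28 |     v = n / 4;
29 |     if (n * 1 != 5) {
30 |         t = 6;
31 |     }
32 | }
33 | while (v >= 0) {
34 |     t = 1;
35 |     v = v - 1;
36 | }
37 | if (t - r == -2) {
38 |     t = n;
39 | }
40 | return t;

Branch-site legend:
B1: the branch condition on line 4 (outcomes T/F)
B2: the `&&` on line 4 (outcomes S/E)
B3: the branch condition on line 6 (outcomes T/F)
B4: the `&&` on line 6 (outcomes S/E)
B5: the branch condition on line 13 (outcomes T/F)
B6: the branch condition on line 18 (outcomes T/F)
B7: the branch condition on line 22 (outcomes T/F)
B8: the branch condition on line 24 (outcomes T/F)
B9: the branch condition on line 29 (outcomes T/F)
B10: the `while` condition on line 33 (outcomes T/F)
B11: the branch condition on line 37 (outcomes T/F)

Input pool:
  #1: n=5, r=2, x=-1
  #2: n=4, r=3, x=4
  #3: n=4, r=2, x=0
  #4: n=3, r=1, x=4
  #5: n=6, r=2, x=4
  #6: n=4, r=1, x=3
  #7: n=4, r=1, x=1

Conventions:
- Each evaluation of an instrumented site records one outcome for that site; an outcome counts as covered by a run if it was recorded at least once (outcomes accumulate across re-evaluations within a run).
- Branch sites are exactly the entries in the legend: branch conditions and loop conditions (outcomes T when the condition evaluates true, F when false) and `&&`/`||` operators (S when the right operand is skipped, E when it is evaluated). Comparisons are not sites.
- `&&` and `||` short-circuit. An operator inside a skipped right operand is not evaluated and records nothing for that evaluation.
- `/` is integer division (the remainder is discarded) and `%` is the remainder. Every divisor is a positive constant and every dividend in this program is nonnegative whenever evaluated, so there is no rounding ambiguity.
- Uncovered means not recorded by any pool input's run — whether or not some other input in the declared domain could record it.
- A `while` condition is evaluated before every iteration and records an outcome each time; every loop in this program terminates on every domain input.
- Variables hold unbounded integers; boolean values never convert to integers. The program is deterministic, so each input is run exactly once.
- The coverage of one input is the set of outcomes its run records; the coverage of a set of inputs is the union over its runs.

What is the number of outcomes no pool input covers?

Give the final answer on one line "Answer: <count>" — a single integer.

input #1 (n=5, r=2, x=-1): events B2->E, B1->F, B4->S, B3->F, B5->F, B6->T, B7->T, B8->F, B10->T, B10->T, B10->F, B11->F; covers B1=F, B2=E, B3=F, B4=S, B5=F, B6=T, B7=T, B8=F, B10=T, B10=F, B11=F
input #2 (n=4, r=3, x=4): events B2->S, B1->F, B4->S, B3->F, B5->F, B6->T, B7->T, B8->F, B10->T, B10->T, B10->T, B10->T, B10->T, B10->T, ...; covers B1=F, B2=S, B3=F, B4=S, B5=F, B6=T, B7=T, B8=F, B10=T, B10=F, B11=T
input #3 (n=4, r=2, x=0): events B2->S, B1->F, B4->S, B3->F, B5->F, B6->T, B7->T, B8->F, B10->T, B10->T, B10->T, B10->F, B11->F; covers B1=F, B2=S, B3=F, B4=S, B5=F, B6=T, B7=T, B8=F, B10=T, B10=F, B11=F
input #4 (n=3, r=1, x=4): events B2->S, B1->F, B4->E, B3->T, B5->T, B7->T, B8->T, B10->T, B10->T, B10->T, B10->T, B10->T, B10->T, B10->F, ...; covers B1=F, B2=S, B3=T, B4=E, B5=T, B7=T, B8=T, B10=T, B10=F, B11=F
input #5 (n=6, r=2, x=4): events B2->S, B1->F, B4->S, B3->F, B5->F, B6->T, B7->T, B8->F, B10->T, B10->T, B10->T, B10->T, B10->T, B10->T, ...; covers B1=F, B2=S, B3=F, B4=S, B5=F, B6=T, B7=T, B8=F, B10=T, B10=F, B11=F
input #6 (n=4, r=1, x=3): events B2->S, B1->F, B4->E, B3->T, B5->T, B7->T, B8->T, B10->T, B10->T, B10->T, B10->T, B10->T, B10->T, B10->F, ...; covers B1=F, B2=S, B3=T, B4=E, B5=T, B7=T, B8=T, B10=T, B10=F, B11=F
input #7 (n=4, r=1, x=1): events B2->S, B1->F, B4->E, B3->T, B5->T, B7->T, B8->T, B10->T, B10->T, B10->T, B10->T, B10->T, B10->T, B10->F, ...; covers B1=F, B2=S, B3=T, B4=E, B5=T, B7=T, B8=T, B10=T, B10=F, B11=F
union over the pool: B1=F, B2=S, B2=E, B3=T, B3=F, B4=S, B4=E, B5=T, B5=F, B6=T, B7=T, B8=T, B8=F, B10=T, B10=F, B11=T, B11=F
uncovered (5 of 22): B1=T, B6=F, B7=F, B9=T, B9=F

Answer: 5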